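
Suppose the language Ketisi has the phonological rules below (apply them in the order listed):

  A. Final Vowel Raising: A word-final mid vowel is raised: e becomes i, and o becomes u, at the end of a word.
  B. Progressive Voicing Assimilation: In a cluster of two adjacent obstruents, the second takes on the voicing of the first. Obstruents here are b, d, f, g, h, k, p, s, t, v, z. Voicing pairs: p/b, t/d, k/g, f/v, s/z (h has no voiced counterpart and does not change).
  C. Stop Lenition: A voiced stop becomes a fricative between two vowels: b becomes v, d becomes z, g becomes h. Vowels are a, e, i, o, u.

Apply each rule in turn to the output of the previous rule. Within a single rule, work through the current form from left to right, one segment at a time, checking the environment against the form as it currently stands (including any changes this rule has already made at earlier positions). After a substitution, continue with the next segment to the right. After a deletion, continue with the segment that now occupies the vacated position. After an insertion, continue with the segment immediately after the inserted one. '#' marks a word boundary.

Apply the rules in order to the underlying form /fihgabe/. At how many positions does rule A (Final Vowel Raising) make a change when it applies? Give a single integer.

1

A Final Vowel Raising: [fihgabe] → [fihgabi]
B Progressive Voicing Assimilation: [fihgabi] → [fihkabi]
C Stop Lenition: [fihkabi] → [fihkavi]
Rule A changed 1 position(s).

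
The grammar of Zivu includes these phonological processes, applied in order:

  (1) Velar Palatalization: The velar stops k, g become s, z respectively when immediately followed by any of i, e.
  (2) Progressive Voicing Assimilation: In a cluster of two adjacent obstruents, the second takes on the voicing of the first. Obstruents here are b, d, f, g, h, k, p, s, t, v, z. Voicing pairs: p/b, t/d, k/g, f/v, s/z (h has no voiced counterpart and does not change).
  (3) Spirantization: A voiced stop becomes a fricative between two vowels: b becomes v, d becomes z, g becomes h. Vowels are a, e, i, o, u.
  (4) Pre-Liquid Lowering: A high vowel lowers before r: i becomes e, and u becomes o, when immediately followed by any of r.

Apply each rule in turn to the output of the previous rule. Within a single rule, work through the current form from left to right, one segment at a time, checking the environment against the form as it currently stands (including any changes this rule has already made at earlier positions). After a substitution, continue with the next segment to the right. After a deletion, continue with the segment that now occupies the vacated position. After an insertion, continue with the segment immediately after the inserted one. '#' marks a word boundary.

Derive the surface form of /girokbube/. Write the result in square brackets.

(1) Velar Palatalization: [girokbube] → [zirokbube]
(2) Progressive Voicing Assimilation: [zirokbube] → [zirokpube]
(3) Spirantization: [zirokpube] → [zirokpuve]
(4) Pre-Liquid Lowering: [zirokpuve] → [zerokpuve]

[zerokpuve]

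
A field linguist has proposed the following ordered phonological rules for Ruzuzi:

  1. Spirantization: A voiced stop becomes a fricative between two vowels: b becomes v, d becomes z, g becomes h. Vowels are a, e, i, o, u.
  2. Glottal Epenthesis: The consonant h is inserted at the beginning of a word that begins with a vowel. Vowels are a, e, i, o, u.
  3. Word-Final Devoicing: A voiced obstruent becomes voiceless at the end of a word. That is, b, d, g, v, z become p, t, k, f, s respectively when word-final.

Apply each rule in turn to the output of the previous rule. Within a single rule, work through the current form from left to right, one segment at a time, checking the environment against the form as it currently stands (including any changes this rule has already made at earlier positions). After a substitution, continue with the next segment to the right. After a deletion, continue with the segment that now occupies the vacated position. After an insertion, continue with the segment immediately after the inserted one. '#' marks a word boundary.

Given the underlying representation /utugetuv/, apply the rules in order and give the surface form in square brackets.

1 Spirantization: [utugetuv] → [utuhetuv]
2 Glottal Epenthesis: [utuhetuv] → [hutuhetuv]
3 Word-Final Devoicing: [hutuhetuv] → [hutuhetuf]

[hutuhetuf]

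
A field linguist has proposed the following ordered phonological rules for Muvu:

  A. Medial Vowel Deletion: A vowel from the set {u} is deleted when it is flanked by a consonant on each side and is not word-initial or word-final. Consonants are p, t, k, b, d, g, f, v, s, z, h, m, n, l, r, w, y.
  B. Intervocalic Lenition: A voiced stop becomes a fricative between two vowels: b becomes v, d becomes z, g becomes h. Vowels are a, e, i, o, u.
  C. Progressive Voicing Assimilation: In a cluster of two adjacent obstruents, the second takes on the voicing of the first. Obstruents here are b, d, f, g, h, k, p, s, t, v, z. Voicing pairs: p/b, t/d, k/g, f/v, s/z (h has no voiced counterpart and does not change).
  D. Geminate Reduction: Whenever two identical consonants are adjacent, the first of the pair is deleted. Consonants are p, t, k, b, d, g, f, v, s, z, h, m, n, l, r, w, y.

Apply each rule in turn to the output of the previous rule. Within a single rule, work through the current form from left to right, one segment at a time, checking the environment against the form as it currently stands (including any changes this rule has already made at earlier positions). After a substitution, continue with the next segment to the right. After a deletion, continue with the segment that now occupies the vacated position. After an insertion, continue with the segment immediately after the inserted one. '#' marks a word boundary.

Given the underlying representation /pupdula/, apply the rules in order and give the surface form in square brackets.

A Medial Vowel Deletion: [pupdula] → [ppdla]
B Intervocalic Lenition: no change — [ppdla]
C Progressive Voicing Assimilation: [ppdla] → [pptla]
D Geminate Reduction: [pptla] → [ptla]

[ptla]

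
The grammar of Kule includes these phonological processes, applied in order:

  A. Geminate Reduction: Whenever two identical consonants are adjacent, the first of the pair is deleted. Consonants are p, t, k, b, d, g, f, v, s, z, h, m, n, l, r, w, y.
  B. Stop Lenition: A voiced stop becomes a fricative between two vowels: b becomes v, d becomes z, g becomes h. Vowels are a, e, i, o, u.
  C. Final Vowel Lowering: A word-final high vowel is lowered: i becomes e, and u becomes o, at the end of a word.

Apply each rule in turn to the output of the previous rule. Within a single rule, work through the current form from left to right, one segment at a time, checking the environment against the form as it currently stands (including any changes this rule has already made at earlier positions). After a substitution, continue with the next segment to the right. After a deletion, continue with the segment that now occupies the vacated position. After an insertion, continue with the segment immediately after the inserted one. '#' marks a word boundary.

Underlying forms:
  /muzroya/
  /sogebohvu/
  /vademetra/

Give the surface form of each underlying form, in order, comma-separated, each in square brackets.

/muzroya/:
  A Geminate Reduction: no change — [muzroya]
  B Stop Lenition: no change — [muzroya]
  C Final Vowel Lowering: no change — [muzroya]
/sogebohvu/:
  A Geminate Reduction: no change — [sogebohvu]
  B Stop Lenition: [sogebohvu] → [sohevohvu]
  C Final Vowel Lowering: [sohevohvu] → [sohevohvo]
/vademetra/:
  A Geminate Reduction: no change — [vademetra]
  B Stop Lenition: [vademetra] → [vazemetra]
  C Final Vowel Lowering: no change — [vazemetra]

[muzroya], [sohevohvo], [vazemetra]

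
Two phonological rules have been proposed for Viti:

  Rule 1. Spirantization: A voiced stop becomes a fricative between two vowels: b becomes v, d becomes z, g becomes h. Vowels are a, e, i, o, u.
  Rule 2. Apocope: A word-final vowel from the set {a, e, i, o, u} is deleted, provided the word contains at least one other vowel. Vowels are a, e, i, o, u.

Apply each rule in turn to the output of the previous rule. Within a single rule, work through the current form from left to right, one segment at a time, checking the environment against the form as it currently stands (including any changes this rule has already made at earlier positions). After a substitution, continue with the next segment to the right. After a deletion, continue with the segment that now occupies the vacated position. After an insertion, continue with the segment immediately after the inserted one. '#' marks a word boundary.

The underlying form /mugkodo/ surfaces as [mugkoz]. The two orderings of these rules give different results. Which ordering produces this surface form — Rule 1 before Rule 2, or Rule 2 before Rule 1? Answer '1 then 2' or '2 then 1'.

Order 1 then 2:
  1 Spirantization: [mugkodo] → [mugkozo]
  2 Apocope: [mugkozo] → [mugkoz]
  result: [mugkoz]
Order 2 then 1:
  2 Apocope: [mugkodo] → [mugkod]
  1 Spirantization: no change — [mugkod]
  result: [mugkod]

1 then 2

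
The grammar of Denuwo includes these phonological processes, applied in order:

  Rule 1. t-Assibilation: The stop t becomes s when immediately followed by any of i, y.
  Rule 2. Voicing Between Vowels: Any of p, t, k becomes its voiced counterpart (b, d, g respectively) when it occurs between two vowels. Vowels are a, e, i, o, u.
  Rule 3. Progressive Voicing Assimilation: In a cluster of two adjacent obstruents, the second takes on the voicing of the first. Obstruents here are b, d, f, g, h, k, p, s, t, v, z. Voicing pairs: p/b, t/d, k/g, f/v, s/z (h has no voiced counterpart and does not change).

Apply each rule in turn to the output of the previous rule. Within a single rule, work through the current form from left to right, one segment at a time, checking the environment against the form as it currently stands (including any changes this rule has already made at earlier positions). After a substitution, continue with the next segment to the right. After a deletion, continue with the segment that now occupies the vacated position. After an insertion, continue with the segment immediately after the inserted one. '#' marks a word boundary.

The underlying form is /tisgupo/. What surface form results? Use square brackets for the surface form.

[siskubo]

Rule 1 t-Assibilation: [tisgupo] → [sisgupo]
Rule 2 Voicing Between Vowels: [sisgupo] → [sisgubo]
Rule 3 Progressive Voicing Assimilation: [sisgubo] → [siskubo]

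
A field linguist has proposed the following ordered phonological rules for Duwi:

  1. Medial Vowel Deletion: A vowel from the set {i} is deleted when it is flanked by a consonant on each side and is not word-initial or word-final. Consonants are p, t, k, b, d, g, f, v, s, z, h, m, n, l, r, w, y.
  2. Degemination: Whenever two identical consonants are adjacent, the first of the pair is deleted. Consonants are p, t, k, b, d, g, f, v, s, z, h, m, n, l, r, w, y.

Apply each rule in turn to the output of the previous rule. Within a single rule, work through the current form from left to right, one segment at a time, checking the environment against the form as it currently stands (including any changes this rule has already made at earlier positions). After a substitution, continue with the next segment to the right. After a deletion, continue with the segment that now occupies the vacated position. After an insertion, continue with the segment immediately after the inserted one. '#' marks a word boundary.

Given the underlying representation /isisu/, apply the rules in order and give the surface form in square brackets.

[isu]

1 Medial Vowel Deletion: [isisu] → [issu]
2 Degemination: [issu] → [isu]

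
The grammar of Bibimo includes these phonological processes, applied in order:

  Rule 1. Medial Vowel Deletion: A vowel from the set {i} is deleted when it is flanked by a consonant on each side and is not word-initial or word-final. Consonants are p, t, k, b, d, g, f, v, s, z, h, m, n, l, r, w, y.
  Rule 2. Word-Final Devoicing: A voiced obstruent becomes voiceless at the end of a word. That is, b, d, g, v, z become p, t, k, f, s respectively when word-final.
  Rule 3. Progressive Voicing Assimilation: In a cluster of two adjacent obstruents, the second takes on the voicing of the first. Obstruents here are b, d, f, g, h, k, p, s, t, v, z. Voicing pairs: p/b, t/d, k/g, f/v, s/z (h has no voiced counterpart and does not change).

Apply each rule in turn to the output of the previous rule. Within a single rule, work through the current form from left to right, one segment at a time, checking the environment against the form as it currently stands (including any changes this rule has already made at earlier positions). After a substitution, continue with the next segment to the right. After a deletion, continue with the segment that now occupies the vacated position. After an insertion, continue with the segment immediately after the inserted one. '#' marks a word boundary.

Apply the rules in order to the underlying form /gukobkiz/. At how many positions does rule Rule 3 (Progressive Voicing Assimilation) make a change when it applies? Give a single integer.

Rule 1 Medial Vowel Deletion: [gukobkiz] → [gukobkz]
Rule 2 Word-Final Devoicing: [gukobkz] → [gukobks]
Rule 3 Progressive Voicing Assimilation: [gukobks] → [gukobgz]
Rule Rule 3 changed 2 position(s).

2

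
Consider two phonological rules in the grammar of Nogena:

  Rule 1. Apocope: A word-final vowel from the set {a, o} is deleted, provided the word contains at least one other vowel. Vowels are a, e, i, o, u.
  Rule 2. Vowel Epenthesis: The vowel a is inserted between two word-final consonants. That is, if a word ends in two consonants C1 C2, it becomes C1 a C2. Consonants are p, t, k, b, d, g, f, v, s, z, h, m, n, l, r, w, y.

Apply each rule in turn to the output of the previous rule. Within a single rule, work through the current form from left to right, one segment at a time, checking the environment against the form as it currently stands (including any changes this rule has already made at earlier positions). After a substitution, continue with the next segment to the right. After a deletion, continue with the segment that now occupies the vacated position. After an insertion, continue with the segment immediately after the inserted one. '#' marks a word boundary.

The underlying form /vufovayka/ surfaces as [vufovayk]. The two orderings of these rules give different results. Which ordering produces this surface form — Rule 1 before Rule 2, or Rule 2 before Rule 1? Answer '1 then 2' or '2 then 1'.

2 then 1

Order 1 then 2:
  1 Apocope: [vufovayka] → [vufovayk]
  2 Vowel Epenthesis: [vufovayk] → [vufovayak]
  result: [vufovayak]
Order 2 then 1:
  2 Vowel Epenthesis: no change — [vufovayka]
  1 Apocope: [vufovayka] → [vufovayk]
  result: [vufovayk]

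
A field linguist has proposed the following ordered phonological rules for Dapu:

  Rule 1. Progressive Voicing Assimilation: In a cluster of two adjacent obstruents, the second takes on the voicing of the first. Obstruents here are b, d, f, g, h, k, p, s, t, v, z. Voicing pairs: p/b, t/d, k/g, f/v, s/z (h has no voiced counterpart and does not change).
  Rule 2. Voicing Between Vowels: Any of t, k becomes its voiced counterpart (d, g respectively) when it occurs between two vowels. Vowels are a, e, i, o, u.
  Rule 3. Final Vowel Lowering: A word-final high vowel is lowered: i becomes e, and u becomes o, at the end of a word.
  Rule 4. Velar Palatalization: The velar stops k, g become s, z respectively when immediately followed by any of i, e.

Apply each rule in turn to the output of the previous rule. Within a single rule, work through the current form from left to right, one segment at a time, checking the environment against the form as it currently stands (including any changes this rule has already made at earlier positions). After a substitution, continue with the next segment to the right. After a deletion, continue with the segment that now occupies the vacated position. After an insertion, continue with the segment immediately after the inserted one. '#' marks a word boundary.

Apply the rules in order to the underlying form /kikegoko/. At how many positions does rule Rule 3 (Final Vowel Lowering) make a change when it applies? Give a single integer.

Rule 1 Progressive Voicing Assimilation: no change — [kikegoko]
Rule 2 Voicing Between Vowels: [kikegoko] → [kigegogo]
Rule 3 Final Vowel Lowering: no change — [kigegogo]
Rule 4 Velar Palatalization: [kigegogo] → [sizegogo]
Rule Rule 3 changed 0 position(s).

0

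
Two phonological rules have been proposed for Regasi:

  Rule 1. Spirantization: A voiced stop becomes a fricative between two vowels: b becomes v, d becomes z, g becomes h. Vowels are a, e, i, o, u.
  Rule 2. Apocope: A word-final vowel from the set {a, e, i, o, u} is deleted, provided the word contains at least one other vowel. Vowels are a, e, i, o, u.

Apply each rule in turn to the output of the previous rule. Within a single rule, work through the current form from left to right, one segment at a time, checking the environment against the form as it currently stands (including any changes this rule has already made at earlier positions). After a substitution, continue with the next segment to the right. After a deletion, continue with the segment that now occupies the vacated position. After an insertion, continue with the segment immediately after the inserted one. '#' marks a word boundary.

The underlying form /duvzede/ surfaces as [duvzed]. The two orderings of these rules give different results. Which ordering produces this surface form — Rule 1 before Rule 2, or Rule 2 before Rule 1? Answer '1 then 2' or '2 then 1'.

Order 1 then 2:
  1 Spirantization: [duvzede] → [duvzeze]
  2 Apocope: [duvzeze] → [duvzez]
  result: [duvzez]
Order 2 then 1:
  2 Apocope: [duvzede] → [duvzed]
  1 Spirantization: no change — [duvzed]
  result: [duvzed]

2 then 1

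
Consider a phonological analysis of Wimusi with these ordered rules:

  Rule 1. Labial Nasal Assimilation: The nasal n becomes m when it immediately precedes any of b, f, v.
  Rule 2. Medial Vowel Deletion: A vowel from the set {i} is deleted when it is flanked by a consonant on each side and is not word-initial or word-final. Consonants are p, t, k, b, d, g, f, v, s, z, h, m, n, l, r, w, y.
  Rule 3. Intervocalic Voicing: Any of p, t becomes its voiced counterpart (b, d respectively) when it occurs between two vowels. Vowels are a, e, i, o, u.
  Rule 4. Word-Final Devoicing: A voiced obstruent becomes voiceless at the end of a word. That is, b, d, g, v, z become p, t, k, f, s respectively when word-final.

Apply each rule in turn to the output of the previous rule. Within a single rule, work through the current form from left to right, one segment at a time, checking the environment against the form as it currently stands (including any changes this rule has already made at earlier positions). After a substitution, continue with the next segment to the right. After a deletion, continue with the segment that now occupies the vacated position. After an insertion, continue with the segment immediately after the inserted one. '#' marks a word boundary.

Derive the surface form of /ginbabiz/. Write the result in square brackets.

Rule 1 Labial Nasal Assimilation: [ginbabiz] → [gimbabiz]
Rule 2 Medial Vowel Deletion: [gimbabiz] → [gmbabz]
Rule 3 Intervocalic Voicing: no change — [gmbabz]
Rule 4 Word-Final Devoicing: [gmbabz] → [gmbabs]

[gmbabs]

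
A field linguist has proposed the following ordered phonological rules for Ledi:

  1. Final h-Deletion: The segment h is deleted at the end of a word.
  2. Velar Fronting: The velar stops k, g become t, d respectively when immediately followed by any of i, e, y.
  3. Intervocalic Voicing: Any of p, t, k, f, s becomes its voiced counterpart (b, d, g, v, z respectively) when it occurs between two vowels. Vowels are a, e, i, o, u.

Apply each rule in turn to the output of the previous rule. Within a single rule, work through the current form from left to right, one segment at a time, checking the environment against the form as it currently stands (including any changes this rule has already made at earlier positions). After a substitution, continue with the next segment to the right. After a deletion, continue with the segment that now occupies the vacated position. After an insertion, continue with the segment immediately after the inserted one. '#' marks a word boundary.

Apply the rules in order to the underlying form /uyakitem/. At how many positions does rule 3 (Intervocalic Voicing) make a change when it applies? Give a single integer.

1 Final h-Deletion: no change — [uyakitem]
2 Velar Fronting: [uyakitem] → [uyatitem]
3 Intervocalic Voicing: [uyatitem] → [uyadidem]
Rule 3 changed 2 position(s).

2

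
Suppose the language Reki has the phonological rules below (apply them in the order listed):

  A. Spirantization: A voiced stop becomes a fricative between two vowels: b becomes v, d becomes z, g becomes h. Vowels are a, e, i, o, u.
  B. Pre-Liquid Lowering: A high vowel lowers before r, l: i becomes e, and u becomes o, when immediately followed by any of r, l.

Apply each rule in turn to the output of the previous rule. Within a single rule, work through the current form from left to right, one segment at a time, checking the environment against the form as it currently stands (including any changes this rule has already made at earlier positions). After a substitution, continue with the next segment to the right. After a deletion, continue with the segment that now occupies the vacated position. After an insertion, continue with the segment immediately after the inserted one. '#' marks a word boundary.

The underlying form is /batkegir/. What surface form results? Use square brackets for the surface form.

A Spirantization: [batkegir] → [batkehir]
B Pre-Liquid Lowering: [batkehir] → [batkeher]

[batkeher]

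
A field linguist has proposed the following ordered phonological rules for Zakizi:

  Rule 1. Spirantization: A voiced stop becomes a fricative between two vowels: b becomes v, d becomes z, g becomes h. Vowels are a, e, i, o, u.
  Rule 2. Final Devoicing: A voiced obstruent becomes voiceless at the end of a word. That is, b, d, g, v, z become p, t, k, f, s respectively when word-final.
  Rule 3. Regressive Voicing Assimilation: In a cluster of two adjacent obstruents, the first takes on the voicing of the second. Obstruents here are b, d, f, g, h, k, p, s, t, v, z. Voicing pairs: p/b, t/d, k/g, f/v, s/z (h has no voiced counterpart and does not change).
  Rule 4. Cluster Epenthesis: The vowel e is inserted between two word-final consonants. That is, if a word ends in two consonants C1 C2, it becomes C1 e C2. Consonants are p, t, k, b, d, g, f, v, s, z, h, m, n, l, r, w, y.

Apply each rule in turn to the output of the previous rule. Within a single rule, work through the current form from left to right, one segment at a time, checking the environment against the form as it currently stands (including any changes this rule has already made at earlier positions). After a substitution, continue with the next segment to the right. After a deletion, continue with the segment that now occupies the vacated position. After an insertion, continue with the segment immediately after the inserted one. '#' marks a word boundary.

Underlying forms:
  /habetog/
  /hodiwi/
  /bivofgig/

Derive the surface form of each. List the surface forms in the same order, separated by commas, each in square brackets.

[havetok], [hoziwi], [bivovgik]

/habetog/:
  Rule 1 Spirantization: [habetog] → [havetog]
  Rule 2 Final Devoicing: [havetog] → [havetok]
  Rule 3 Regressive Voicing Assimilation: no change — [havetok]
  Rule 4 Cluster Epenthesis: no change — [havetok]
/hodiwi/:
  Rule 1 Spirantization: [hodiwi] → [hoziwi]
  Rule 2 Final Devoicing: no change — [hoziwi]
  Rule 3 Regressive Voicing Assimilation: no change — [hoziwi]
  Rule 4 Cluster Epenthesis: no change — [hoziwi]
/bivofgig/:
  Rule 1 Spirantization: no change — [bivofgig]
  Rule 2 Final Devoicing: [bivofgig] → [bivofgik]
  Rule 3 Regressive Voicing Assimilation: [bivofgik] → [bivovgik]
  Rule 4 Cluster Epenthesis: no change — [bivovgik]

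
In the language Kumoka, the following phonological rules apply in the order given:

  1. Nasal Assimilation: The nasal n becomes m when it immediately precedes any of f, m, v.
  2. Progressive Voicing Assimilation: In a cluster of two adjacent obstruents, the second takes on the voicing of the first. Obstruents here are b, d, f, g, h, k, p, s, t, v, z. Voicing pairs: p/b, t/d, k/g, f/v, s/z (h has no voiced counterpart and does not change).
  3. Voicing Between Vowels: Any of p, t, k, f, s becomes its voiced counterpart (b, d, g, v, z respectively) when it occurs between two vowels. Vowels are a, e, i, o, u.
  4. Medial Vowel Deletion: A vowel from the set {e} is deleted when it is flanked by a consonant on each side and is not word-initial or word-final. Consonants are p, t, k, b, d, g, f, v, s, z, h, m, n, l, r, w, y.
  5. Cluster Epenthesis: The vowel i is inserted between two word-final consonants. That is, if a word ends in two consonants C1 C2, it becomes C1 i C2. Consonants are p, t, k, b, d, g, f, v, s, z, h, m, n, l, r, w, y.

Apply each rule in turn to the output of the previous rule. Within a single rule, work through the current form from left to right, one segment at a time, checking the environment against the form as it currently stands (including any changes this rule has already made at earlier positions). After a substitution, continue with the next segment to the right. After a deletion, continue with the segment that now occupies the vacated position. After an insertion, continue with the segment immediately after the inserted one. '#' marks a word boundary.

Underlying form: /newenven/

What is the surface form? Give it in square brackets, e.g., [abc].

1 Nasal Assimilation: [newenven] → [newemven]
2 Progressive Voicing Assimilation: no change — [newemven]
3 Voicing Between Vowels: no change — [newemven]
4 Medial Vowel Deletion: [newemven] → [nwmvn]
5 Cluster Epenthesis: [nwmvn] → [nwmvin]

[nwmvin]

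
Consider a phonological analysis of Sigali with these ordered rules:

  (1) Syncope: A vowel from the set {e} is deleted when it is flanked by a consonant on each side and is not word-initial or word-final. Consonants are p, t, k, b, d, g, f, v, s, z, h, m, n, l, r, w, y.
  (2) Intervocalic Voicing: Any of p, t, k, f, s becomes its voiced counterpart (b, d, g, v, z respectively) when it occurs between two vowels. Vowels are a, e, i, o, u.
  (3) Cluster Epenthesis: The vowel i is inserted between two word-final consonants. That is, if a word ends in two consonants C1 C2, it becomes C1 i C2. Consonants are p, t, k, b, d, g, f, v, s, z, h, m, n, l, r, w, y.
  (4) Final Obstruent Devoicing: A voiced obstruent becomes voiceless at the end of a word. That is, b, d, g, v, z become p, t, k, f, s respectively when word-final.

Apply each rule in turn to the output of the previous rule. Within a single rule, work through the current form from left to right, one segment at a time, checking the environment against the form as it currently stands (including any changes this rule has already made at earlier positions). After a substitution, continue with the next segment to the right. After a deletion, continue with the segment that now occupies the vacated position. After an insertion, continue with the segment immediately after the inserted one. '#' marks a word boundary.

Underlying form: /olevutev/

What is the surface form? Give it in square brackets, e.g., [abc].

(1) Syncope: [olevutev] → [olvutv]
(2) Intervocalic Voicing: no change — [olvutv]
(3) Cluster Epenthesis: [olvutv] → [olvutiv]
(4) Final Obstruent Devoicing: [olvutiv] → [olvutif]

[olvutif]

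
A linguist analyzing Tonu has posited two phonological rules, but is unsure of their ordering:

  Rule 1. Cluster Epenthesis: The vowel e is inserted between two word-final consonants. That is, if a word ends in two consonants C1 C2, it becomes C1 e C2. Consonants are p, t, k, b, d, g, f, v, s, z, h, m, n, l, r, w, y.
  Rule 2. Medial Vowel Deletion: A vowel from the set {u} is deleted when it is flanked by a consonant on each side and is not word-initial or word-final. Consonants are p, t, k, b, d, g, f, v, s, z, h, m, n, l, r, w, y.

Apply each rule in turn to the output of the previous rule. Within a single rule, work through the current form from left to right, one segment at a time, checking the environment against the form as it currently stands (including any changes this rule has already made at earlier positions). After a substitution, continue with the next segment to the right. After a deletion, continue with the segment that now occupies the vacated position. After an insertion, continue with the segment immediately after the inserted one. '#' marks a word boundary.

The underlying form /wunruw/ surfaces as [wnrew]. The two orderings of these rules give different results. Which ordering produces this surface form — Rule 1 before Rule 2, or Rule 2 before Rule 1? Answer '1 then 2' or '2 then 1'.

Order 1 then 2:
  1 Cluster Epenthesis: no change — [wunruw]
  2 Medial Vowel Deletion: [wunruw] → [wnrw]
  result: [wnrw]
Order 2 then 1:
  2 Medial Vowel Deletion: [wunruw] → [wnrw]
  1 Cluster Epenthesis: [wnrw] → [wnrew]
  result: [wnrew]

2 then 1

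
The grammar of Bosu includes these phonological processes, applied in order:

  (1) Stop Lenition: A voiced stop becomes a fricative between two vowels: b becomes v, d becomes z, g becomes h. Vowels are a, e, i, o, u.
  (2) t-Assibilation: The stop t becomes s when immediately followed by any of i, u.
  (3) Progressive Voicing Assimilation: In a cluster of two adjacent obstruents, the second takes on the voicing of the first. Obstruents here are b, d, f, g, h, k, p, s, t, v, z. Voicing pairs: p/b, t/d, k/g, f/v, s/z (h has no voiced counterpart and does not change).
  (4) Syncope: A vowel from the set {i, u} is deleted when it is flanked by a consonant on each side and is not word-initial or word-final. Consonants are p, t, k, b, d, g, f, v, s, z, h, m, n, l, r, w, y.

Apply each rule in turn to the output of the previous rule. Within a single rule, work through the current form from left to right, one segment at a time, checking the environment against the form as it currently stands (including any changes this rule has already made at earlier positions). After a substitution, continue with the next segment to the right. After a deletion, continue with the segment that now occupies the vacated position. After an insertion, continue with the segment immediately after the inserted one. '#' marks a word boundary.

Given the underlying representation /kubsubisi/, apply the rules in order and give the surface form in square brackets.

[kbzvsi]

(1) Stop Lenition: [kubsubisi] → [kubsuvisi]
(2) t-Assibilation: no change — [kubsuvisi]
(3) Progressive Voicing Assimilation: [kubsuvisi] → [kubzuvisi]
(4) Syncope: [kubzuvisi] → [kbzvsi]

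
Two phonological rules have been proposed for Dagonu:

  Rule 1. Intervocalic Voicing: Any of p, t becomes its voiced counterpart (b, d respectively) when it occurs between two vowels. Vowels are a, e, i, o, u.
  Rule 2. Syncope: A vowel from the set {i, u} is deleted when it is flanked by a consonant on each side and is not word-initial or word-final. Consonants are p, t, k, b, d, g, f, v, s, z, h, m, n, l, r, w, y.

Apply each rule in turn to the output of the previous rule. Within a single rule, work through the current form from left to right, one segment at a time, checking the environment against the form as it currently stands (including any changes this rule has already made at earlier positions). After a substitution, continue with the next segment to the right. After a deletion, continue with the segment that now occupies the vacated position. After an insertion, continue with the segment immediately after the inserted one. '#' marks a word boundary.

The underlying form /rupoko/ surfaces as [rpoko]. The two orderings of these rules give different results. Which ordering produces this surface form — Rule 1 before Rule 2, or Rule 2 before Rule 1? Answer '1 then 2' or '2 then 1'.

Order 1 then 2:
  1 Intervocalic Voicing: [rupoko] → [ruboko]
  2 Syncope: [ruboko] → [rboko]
  result: [rboko]
Order 2 then 1:
  2 Syncope: [rupoko] → [rpoko]
  1 Intervocalic Voicing: no change — [rpoko]
  result: [rpoko]

2 then 1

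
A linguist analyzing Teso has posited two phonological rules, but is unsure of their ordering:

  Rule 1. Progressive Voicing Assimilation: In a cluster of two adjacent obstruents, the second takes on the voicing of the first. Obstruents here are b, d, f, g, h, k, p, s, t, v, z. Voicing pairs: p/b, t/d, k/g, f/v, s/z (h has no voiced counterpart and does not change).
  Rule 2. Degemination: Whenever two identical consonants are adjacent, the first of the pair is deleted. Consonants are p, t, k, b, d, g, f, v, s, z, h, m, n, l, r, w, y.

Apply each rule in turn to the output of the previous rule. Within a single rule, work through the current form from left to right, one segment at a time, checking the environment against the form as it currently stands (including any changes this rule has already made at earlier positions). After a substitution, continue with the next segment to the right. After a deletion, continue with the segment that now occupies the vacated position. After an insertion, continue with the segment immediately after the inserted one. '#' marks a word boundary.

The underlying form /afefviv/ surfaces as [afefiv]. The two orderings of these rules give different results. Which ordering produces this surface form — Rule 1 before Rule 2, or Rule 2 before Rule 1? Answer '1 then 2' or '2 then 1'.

Order 1 then 2:
  1 Progressive Voicing Assimilation: [afefviv] → [afeffiv]
  2 Degemination: [afeffiv] → [afefiv]
  result: [afefiv]
Order 2 then 1:
  2 Degemination: no change — [afefviv]
  1 Progressive Voicing Assimilation: [afefviv] → [afeffiv]
  result: [afeffiv]

1 then 2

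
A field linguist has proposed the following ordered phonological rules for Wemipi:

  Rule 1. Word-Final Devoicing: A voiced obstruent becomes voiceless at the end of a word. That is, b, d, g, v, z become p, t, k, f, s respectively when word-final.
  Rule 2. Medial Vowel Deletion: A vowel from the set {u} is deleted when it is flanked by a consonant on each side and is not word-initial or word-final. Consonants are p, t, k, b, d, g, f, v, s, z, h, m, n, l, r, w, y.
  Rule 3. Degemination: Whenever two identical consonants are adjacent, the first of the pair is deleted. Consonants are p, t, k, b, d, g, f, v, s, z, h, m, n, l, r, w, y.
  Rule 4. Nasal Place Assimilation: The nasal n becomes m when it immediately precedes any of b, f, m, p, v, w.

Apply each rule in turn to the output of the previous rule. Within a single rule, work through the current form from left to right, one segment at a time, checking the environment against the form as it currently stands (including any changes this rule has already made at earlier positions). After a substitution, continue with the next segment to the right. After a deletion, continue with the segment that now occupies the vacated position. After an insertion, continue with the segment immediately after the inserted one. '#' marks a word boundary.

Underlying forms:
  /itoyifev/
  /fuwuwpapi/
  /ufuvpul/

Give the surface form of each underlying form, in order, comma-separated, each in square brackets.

[itoyifef], [fwpapi], [ufvpl]

/itoyifev/:
  Rule 1 Word-Final Devoicing: [itoyifev] → [itoyifef]
  Rule 2 Medial Vowel Deletion: no change — [itoyifef]
  Rule 3 Degemination: no change — [itoyifef]
  Rule 4 Nasal Place Assimilation: no change — [itoyifef]
/fuwuwpapi/:
  Rule 1 Word-Final Devoicing: no change — [fuwuwpapi]
  Rule 2 Medial Vowel Deletion: [fuwuwpapi] → [fwwpapi]
  Rule 3 Degemination: [fwwpapi] → [fwpapi]
  Rule 4 Nasal Place Assimilation: no change — [fwpapi]
/ufuvpul/:
  Rule 1 Word-Final Devoicing: no change — [ufuvpul]
  Rule 2 Medial Vowel Deletion: [ufuvpul] → [ufvpl]
  Rule 3 Degemination: no change — [ufvpl]
  Rule 4 Nasal Place Assimilation: no change — [ufvpl]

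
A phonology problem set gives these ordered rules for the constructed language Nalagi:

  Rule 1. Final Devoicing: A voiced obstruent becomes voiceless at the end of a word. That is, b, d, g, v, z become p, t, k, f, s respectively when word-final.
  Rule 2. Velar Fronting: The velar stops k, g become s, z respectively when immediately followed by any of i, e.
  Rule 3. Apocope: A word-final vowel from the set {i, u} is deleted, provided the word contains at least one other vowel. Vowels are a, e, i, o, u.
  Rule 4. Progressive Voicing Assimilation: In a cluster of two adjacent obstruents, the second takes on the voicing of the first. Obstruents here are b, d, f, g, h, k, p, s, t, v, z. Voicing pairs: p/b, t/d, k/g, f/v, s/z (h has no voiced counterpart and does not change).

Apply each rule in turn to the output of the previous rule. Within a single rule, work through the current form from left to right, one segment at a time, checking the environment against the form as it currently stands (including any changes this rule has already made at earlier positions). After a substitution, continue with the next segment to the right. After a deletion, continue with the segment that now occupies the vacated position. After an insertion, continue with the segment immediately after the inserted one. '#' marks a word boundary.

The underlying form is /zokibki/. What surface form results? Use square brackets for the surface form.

Rule 1 Final Devoicing: no change — [zokibki]
Rule 2 Velar Fronting: [zokibki] → [zosibsi]
Rule 3 Apocope: [zosibsi] → [zosibs]
Rule 4 Progressive Voicing Assimilation: [zosibs] → [zosibz]

[zosibz]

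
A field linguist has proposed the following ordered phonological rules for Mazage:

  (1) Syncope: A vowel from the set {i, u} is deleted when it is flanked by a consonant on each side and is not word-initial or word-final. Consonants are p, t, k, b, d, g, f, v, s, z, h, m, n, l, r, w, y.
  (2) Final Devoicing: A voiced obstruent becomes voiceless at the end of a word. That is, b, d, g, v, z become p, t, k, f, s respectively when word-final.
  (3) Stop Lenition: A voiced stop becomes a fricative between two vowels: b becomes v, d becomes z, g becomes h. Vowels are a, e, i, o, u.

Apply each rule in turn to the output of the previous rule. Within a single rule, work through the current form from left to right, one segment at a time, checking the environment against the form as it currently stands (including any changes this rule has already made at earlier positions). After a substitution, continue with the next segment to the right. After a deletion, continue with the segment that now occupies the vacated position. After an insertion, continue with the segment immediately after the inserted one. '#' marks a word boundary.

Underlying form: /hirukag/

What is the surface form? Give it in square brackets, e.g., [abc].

[hrkak]

(1) Syncope: [hirukag] → [hrkag]
(2) Final Devoicing: [hrkag] → [hrkak]
(3) Stop Lenition: no change — [hrkak]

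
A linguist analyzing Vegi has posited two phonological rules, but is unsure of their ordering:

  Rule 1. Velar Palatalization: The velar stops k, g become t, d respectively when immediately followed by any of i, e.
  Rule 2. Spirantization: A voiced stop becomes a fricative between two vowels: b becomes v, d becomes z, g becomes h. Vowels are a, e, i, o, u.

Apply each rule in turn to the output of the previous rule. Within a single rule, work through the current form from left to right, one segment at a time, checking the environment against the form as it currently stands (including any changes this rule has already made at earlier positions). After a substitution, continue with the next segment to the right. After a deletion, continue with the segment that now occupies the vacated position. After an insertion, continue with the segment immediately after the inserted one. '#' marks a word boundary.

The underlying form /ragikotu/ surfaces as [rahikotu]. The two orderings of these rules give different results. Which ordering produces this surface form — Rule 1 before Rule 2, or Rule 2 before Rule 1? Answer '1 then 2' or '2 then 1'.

Order 1 then 2:
  1 Velar Palatalization: [ragikotu] → [radikotu]
  2 Spirantization: [radikotu] → [razikotu]
  result: [razikotu]
Order 2 then 1:
  2 Spirantization: [ragikotu] → [rahikotu]
  1 Velar Palatalization: no change — [rahikotu]
  result: [rahikotu]

2 then 1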